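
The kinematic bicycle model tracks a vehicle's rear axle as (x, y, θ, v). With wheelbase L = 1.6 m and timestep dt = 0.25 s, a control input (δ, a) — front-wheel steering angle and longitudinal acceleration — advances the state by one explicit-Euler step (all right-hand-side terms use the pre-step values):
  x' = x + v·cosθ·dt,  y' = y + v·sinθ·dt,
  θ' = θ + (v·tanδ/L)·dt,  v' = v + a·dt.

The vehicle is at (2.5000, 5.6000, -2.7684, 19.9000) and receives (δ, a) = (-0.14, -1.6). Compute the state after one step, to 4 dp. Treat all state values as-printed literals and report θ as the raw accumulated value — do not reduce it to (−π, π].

x' = 2.5000 + 19.9000·cos(-2.7684)·0.25 = -2.1326
y' = 5.6000 + 19.9000·sin(-2.7684)·0.25 = 3.7862
θ' = -2.7684 + (19.9000/1.6)·tan(-0.14)·0.25 = -3.2066
v' = 19.9000 − 1.6000·0.25 = 19.5000

(-2.1326, 3.7862, -3.2066, 19.5000)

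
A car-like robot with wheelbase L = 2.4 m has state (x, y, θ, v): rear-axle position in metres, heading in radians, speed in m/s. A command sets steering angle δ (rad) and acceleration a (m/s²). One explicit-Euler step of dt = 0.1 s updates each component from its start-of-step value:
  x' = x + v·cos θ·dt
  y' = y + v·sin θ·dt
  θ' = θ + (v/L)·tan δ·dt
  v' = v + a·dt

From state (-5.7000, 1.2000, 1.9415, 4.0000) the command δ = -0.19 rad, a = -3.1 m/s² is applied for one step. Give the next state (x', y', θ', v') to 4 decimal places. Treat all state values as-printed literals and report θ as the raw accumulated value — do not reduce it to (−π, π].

(-5.8449, 1.5728, 1.9094, 3.6900)

x' = -5.7000 + 4.0000·cos(1.9415)·0.1 = -5.8449
y' = 1.2000 + 4.0000·sin(1.9415)·0.1 = 1.5728
θ' = 1.9415 + (4.0000/2.4)·tan(-0.19)·0.1 = 1.9094
v' = 4.0000 − 3.1000·0.1 = 3.6900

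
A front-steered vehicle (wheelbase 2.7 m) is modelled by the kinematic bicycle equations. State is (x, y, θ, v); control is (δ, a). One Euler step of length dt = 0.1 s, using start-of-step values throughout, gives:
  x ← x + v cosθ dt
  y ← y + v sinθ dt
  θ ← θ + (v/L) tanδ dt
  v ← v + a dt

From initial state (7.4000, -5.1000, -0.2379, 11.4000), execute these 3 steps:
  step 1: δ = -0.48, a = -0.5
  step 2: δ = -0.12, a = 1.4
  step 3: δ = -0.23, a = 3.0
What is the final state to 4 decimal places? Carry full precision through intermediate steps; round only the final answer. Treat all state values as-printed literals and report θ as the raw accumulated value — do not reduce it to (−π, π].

after step 1 (δ=-0.48, a=-0.5): (8.507892, -5.368655, -0.457713, 11.350000)
after step 2 (δ=-0.12, a=1.4): (9.526061, -5.870209, -0.508401, 11.490000)
after step 3 (δ=-0.23, a=3.0): (10.529740, -6.429521, -0.608042, 11.790000)

(10.5297, -6.4295, -0.6080, 11.7900)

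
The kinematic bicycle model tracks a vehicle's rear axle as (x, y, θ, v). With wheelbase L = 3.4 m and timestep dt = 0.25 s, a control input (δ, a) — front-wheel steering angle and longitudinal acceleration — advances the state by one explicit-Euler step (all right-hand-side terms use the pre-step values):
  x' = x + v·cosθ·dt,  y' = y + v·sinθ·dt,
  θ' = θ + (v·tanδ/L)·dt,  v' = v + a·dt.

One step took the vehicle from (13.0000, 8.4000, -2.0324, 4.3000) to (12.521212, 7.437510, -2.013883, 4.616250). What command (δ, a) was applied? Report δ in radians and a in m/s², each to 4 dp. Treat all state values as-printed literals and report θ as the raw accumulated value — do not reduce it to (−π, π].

a = (v'−v)/dt = (0.316250)/0.25 = 1.2650
Δθ = θ'−θ = 0.018517;  (v·dt/L) = 4.3000·0.25/3.4 = 0.316176
tan δ = Δθ·L/(v·dt) = 0.058565  →  δ = 0.0585

δ = 0.0585, a = 1.2650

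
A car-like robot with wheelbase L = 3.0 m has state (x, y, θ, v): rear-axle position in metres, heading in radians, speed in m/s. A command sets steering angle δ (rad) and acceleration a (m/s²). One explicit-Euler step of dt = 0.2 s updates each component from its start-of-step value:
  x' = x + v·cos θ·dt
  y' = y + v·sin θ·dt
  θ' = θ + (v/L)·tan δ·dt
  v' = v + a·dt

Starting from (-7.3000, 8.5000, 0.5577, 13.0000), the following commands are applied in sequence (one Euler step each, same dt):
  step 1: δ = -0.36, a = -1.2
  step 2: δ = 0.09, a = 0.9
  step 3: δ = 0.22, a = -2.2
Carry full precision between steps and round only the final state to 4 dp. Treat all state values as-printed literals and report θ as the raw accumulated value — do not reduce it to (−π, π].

(-0.1440, 11.2467, 0.5012, 12.5000)

after step 1 (δ=-0.36, a=-1.2): (-5.093966, 9.876014, 0.231484, 12.760000)
after step 2 (δ=0.09, a=0.9): (-2.610036, 10.461500, 0.308252, 12.940000)
after step 3 (δ=0.22, a=-2.2): (-0.144020, 11.246681, 0.501161, 12.500000)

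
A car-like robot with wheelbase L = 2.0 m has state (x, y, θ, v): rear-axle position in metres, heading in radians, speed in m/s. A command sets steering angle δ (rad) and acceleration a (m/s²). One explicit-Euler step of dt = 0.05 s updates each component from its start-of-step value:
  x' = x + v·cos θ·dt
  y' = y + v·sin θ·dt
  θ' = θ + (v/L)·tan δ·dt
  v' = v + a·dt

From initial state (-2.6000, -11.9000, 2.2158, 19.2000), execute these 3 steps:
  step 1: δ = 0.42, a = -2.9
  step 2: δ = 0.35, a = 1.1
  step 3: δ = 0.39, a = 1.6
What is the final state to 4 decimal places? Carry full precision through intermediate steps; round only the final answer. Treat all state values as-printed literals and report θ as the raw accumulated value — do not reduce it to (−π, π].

after step 1 (δ=0.42, a=-2.9): (-3.177153, -11.132866, 2.430155, 19.055000)
after step 2 (δ=0.35, a=1.1): (-3.898789, -10.510793, 2.604045, 19.110000)
after step 3 (δ=0.39, a=1.6): (-4.719532, -10.021548, 2.800427, 19.190000)

(-4.7195, -10.0215, 2.8004, 19.1900)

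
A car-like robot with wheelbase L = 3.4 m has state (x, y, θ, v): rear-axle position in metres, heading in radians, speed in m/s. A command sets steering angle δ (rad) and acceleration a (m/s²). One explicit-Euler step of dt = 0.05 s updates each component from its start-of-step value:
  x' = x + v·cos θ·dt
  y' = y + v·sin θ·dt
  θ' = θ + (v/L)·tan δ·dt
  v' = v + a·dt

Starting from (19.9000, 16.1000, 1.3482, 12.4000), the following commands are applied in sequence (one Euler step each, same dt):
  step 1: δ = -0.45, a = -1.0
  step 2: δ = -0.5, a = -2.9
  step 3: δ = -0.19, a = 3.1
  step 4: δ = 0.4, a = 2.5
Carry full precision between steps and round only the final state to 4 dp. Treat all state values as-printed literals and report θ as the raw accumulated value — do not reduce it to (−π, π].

after step 1 (δ=-0.45, a=-1.0): (20.036873, 16.704703, 1.260113, 12.350000)
after step 2 (δ=-0.5, a=-2.9): (20.225648, 17.292640, 1.160895, 12.205000)
after step 3 (δ=-0.19, a=3.1): (20.468844, 17.852337, 1.126377, 12.360000)
after step 4 (δ=0.4, a=2.5): (20.734543, 18.410305, 1.203226, 12.485000)

(20.7345, 18.4103, 1.2032, 12.4850)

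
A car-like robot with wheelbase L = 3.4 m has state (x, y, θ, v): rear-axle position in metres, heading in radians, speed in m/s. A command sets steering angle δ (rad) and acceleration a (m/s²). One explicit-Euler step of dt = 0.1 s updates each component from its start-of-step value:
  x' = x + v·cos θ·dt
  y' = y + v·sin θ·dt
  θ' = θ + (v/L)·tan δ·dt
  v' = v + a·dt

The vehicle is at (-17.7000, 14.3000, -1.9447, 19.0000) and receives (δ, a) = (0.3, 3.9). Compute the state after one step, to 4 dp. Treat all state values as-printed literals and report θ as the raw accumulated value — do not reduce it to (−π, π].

(-18.3940, 12.5313, -1.7718, 19.3900)

x' = -17.7000 + 19.0000·cos(-1.9447)·0.1 = -18.3940
y' = 14.3000 + 19.0000·sin(-1.9447)·0.1 = 12.5313
θ' = -1.9447 + (19.0000/3.4)·tan(0.3)·0.1 = -1.7718
v' = 19.0000 + 3.9000·0.1 = 19.3900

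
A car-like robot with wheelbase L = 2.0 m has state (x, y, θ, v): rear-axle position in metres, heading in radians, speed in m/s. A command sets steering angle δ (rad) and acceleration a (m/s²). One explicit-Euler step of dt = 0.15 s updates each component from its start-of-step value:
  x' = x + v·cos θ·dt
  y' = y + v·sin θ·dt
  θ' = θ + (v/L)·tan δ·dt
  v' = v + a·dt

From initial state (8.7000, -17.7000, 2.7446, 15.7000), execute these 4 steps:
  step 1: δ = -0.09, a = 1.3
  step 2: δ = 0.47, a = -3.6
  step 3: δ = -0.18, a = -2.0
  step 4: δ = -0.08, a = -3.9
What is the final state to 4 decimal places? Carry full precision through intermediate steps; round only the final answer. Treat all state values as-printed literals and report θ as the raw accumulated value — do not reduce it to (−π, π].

(-0.0970, -15.6330, 2.9438, 14.4700)

after step 1 (δ=-0.09, a=1.3): (6.528153, -16.789447, 2.638338, 15.895000)
after step 2 (δ=0.47, a=-3.6): (4.439508, -15.639573, 3.243897, 15.355000)
after step 3 (δ=-0.18, a=-2.0): (2.148301, -15.874794, 3.034336, 15.055000)
after step 4 (δ=-0.08, a=-3.9): (-0.096972, -15.633046, 2.943813, 14.470000)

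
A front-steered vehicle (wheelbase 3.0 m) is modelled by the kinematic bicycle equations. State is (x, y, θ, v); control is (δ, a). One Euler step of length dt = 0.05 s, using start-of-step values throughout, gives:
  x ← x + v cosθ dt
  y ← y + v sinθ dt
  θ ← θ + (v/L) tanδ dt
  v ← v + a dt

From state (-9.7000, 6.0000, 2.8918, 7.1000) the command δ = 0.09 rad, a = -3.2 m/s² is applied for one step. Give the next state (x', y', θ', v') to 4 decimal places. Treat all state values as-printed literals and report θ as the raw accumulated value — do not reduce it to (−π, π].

x' = -9.7000 + 7.1000·cos(2.8918)·0.05 = -10.0440
y' = 6.0000 + 7.1000·sin(2.8918)·0.05 = 6.0878
θ' = 2.8918 + (7.1000/3.0)·tan(0.09)·0.05 = 2.9025
v' = 7.1000 − 3.2000·0.05 = 6.9400

(-10.0440, 6.0878, 2.9025, 6.9400)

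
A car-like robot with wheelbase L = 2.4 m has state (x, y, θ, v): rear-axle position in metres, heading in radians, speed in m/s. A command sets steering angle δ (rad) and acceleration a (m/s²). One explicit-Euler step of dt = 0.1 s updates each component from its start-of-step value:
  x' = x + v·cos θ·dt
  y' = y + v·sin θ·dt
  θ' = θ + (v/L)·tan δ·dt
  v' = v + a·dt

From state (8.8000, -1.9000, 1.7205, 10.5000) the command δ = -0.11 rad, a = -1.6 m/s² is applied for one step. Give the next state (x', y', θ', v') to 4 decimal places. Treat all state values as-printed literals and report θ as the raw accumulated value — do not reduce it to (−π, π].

(8.6434, -0.8617, 1.6722, 10.3400)

x' = 8.8000 + 10.5000·cos(1.7205)·0.1 = 8.6434
y' = -1.9000 + 10.5000·sin(1.7205)·0.1 = -0.8617
θ' = 1.7205 + (10.5000/2.4)·tan(-0.11)·0.1 = 1.6722
v' = 10.5000 − 1.6000·0.1 = 10.3400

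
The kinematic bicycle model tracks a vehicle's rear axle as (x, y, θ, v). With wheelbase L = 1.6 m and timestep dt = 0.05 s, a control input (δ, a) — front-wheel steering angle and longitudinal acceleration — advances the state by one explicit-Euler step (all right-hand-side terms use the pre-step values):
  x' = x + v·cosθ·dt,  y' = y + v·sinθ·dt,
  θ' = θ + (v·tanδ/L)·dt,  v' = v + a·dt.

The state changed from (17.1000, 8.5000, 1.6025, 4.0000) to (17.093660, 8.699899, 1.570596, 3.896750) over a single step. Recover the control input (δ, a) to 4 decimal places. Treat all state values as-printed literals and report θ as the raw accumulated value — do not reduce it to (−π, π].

a = (v'−v)/dt = (-0.103250)/0.05 = -2.0650
Δθ = θ'−θ = -0.031904;  (v·dt/L) = 4.0000·0.05/1.6 = 0.125000
tan δ = Δθ·L/(v·dt) = -0.255232  →  δ = -0.2499

δ = -0.2499, a = -2.0650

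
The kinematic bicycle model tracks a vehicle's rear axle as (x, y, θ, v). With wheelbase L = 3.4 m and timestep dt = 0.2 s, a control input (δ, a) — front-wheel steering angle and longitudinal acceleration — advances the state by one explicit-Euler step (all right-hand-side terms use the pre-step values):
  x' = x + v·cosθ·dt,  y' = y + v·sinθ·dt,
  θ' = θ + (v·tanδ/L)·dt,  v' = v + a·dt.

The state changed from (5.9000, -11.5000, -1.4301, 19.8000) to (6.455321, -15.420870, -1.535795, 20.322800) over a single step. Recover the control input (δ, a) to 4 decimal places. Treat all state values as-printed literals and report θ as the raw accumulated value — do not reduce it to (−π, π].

a = (v'−v)/dt = (0.522800)/0.2 = 2.6140
Δθ = θ'−θ = -0.105695;  (v·dt/L) = 19.8000·0.2/3.4 = 1.164706
tan δ = Δθ·L/(v·dt) = -0.090748  →  δ = -0.0905

δ = -0.0905, a = 2.6140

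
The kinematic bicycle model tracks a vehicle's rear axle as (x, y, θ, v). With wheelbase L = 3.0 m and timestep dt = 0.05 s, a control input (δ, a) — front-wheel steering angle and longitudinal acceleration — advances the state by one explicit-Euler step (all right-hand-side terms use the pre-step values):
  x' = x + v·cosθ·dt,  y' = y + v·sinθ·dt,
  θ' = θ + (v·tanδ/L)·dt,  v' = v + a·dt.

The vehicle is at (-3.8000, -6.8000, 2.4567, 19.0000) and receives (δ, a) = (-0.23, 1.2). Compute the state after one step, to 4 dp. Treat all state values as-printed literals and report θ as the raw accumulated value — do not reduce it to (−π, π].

(-4.5358, -6.1990, 2.3826, 19.0600)

x' = -3.8000 + 19.0000·cos(2.4567)·0.05 = -4.5358
y' = -6.8000 + 19.0000·sin(2.4567)·0.05 = -6.1990
θ' = 2.4567 + (19.0000/3.0)·tan(-0.23)·0.05 = 2.3826
v' = 19.0000 + 1.2000·0.05 = 19.0600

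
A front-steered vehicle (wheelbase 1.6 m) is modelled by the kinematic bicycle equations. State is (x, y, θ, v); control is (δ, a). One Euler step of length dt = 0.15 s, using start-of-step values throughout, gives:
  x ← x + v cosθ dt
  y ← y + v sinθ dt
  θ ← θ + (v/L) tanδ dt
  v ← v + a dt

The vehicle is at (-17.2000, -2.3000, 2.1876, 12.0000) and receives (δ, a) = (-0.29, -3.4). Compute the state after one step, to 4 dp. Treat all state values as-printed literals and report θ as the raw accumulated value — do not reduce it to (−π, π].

x' = -17.2000 + 12.0000·cos(2.1876)·0.15 = -18.2412
y' = -2.3000 + 12.0000·sin(2.1876)·0.15 = -0.8317
θ' = 2.1876 + (12.0000/1.6)·tan(-0.29)·0.15 = 1.8519
v' = 12.0000 − 3.4000·0.15 = 11.4900

(-18.2412, -0.8317, 1.8519, 11.4900)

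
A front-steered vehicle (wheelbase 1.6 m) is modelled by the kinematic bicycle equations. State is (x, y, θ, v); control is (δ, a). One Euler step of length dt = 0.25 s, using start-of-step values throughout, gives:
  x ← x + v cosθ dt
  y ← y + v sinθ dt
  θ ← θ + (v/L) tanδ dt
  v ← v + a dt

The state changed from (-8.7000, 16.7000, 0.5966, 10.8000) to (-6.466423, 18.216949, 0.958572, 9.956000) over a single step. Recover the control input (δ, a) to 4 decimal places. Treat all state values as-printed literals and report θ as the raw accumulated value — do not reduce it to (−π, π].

a = (v'−v)/dt = (-0.844000)/0.25 = -3.3760
Δθ = θ'−θ = 0.361972;  (v·dt/L) = 10.8000·0.25/1.6 = 1.687500
tan δ = Δθ·L/(v·dt) = 0.214502  →  δ = 0.2113

δ = 0.2113, a = -3.3760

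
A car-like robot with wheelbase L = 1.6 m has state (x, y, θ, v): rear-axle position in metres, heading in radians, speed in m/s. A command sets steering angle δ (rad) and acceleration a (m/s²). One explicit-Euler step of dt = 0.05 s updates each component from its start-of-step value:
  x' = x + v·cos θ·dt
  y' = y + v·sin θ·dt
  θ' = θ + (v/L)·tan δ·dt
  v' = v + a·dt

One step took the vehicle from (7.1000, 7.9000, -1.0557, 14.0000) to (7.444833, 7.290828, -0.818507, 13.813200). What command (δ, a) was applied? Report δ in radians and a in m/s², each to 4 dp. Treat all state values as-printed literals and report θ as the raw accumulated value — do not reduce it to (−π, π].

δ = 0.4968, a = -3.7360

a = (v'−v)/dt = (-0.186800)/0.05 = -3.7360
Δθ = θ'−θ = 0.237193;  (v·dt/L) = 14.0000·0.05/1.6 = 0.437500
tan δ = Δθ·L/(v·dt) = 0.542155  →  δ = 0.4968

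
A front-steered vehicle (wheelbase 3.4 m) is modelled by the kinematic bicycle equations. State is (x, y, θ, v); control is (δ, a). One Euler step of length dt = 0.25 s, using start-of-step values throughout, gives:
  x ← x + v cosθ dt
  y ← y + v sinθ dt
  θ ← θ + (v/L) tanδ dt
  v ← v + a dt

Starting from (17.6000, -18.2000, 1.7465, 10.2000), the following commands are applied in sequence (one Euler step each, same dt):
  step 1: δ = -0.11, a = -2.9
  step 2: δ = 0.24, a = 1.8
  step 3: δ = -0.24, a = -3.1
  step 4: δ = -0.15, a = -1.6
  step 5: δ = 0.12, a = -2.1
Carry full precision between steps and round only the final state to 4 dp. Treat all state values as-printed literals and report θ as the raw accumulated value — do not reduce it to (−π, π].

after step 1 (δ=-0.11, a=-2.9): (17.154257, -15.689260, 1.663666, 9.475000)
after step 2 (δ=0.24, a=1.8): (16.934589, -13.330718, 1.834158, 9.925000)
after step 3 (δ=-0.24, a=-3.1): (16.288652, -10.935020, 1.655568, 9.150000)
after step 4 (δ=-0.15, a=-1.6): (16.094968, -8.655735, 1.553886, 8.750000)
after step 5 (δ=0.12, a=-2.1): (16.131959, -6.468548, 1.631464, 8.225000)

(16.1320, -6.4685, 1.6315, 8.2250)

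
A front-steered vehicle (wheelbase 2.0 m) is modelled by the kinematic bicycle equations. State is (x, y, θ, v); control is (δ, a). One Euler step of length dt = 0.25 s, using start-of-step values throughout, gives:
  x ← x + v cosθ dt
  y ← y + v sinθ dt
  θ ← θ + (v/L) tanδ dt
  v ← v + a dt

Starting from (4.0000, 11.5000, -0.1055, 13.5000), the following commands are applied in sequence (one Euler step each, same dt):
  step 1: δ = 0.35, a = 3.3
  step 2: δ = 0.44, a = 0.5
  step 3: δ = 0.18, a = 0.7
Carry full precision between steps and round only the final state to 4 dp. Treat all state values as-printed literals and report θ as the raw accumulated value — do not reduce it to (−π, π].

(11.2598, 16.4219, 1.6822, 14.6250)

after step 1 (δ=0.35, a=3.3): (7.356235, 11.144598, 0.510486, 14.325000)
after step 2 (δ=0.44, a=0.5): (10.480902, 12.894400, 1.353477, 14.450000)
after step 3 (δ=0.18, a=0.7): (11.259803, 16.421930, 1.682159, 14.625000)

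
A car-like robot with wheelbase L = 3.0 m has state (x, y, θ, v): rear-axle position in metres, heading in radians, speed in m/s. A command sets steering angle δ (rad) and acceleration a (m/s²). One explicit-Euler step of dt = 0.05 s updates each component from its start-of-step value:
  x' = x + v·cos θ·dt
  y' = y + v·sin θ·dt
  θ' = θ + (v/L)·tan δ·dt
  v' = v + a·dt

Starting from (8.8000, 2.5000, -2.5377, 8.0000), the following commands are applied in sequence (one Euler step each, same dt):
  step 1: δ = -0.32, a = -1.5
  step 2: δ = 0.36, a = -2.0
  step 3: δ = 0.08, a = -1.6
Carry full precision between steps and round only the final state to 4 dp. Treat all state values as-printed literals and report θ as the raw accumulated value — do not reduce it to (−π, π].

(7.8141, 1.8385, -2.5217, 7.7450)

after step 1 (δ=-0.32, a=-1.5): (8.470747, 2.272860, -2.581885, 7.925000)
after step 2 (δ=0.36, a=-2.0): (8.134961, 2.062475, -2.532169, 7.825000)
after step 3 (δ=0.08, a=-1.6): (7.814145, 1.838526, -2.521713, 7.745000)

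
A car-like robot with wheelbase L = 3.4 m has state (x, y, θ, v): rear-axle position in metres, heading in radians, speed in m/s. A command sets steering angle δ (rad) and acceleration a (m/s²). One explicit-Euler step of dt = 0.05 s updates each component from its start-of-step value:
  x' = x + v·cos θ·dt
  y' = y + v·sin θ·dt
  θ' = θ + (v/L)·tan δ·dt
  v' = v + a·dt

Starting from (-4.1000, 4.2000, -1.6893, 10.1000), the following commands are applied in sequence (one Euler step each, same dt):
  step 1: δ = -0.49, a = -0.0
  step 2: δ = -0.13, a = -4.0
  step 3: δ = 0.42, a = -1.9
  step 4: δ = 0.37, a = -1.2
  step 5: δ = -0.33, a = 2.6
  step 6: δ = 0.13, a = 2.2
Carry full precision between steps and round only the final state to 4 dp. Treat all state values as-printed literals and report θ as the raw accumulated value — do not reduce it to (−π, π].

after step 1 (δ=-0.49, a=-0.0): (-4.159704, 3.698542, -1.768524, 10.100000)
after step 2 (δ=-0.13, a=-4.0): (-4.258907, 3.203381, -1.787942, 9.900000)
after step 3 (δ=0.42, a=-1.9): (-4.365552, 2.720006, -1.722926, 9.805000)
after step 4 (δ=0.37, a=-1.2): (-4.439846, 2.235418, -1.667000, 9.745000)
after step 5 (δ=-0.33, a=2.6): (-4.486649, 1.750421, -1.716087, 9.875000)
after step 6 (δ=0.13, a=2.2): (-4.558134, 1.261873, -1.697101, 9.985000)

(-4.5581, 1.2619, -1.6971, 9.9850)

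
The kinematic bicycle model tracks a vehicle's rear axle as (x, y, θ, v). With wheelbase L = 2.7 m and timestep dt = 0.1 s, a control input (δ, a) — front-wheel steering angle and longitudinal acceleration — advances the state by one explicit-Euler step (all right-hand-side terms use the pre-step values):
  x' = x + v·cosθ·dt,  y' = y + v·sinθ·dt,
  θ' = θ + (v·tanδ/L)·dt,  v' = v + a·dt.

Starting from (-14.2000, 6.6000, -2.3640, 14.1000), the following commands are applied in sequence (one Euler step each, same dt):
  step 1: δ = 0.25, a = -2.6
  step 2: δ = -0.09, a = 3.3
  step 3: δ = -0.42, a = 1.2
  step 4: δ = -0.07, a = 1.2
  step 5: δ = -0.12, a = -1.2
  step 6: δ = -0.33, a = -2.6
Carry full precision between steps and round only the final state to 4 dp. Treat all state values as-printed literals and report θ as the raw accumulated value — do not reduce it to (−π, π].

(-20.5556, 1.0704, -2.7940, 14.0300)

after step 1 (δ=0.25, a=-2.6): (-15.204772, 5.610792, -2.230655, 13.840000)
after step 2 (δ=-0.09, a=3.3): (-16.053171, 4.517323, -2.276913, 14.170000)
after step 3 (δ=-0.42, a=1.2): (-16.972640, 3.439145, -2.511281, 14.290000)
after step 4 (δ=-0.07, a=1.2): (-18.127049, 2.596897, -2.548390, 14.410000)
after step 5 (δ=-0.12, a=-1.2): (-19.321860, 1.791350, -2.612743, 14.290000)
after step 6 (δ=-0.33, a=-2.6): (-20.555642, 1.070362, -2.794028, 14.030000)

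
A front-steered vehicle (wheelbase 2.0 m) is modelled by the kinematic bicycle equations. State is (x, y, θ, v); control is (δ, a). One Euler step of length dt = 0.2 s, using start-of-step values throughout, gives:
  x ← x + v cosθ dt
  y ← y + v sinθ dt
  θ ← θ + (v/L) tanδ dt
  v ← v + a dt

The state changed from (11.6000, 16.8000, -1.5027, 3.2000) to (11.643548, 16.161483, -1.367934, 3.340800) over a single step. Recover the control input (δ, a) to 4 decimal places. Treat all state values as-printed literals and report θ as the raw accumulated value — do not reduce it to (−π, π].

δ = 0.3986, a = 0.7040

a = (v'−v)/dt = (0.140800)/0.2 = 0.7040
Δθ = θ'−θ = 0.134766;  (v·dt/L) = 3.2000·0.2/2.0 = 0.320000
tan δ = Δθ·L/(v·dt) = 0.421144  →  δ = 0.3986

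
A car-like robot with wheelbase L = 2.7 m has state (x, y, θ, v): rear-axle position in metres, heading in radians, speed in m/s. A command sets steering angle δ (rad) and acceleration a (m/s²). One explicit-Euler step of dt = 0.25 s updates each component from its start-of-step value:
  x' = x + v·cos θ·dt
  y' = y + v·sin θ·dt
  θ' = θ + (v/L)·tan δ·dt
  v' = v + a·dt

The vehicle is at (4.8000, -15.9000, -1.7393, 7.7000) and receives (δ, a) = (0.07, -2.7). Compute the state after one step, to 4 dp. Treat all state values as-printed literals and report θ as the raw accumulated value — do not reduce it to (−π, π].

(4.4772, -17.7977, -1.6893, 7.0250)

x' = 4.8000 + 7.7000·cos(-1.7393)·0.25 = 4.4772
y' = -15.9000 + 7.7000·sin(-1.7393)·0.25 = -17.7977
θ' = -1.7393 + (7.7000/2.7)·tan(0.07)·0.25 = -1.6893
v' = 7.7000 − 2.7000·0.25 = 7.0250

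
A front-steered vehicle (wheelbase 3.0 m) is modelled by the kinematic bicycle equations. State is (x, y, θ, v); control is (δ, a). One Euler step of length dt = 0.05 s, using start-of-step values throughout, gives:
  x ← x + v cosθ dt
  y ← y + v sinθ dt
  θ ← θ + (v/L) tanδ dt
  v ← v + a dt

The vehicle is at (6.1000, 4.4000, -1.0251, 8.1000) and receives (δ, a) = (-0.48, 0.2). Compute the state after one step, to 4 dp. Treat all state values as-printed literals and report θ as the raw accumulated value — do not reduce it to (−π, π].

x' = 6.1000 + 8.1000·cos(-1.0251)·0.05 = 6.3102
y' = 4.4000 + 8.1000·sin(-1.0251)·0.05 = 4.0538
θ' = -1.0251 + (8.1000/3.0)·tan(-0.48)·0.05 = -1.0954
v' = 8.1000 + 0.2000·0.05 = 8.1100

(6.3102, 4.0538, -1.0954, 8.1100)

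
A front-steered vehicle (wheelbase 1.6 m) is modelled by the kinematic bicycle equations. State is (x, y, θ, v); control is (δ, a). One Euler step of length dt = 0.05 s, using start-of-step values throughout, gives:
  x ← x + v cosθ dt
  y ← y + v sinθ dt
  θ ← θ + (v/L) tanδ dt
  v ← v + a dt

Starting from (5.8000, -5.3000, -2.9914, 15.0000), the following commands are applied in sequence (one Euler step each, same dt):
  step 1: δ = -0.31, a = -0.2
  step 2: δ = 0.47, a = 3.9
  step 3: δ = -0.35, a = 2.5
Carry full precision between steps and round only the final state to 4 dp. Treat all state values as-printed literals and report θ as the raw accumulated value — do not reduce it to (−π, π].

after step 1 (δ=-0.31, a=-0.2): (5.058443, -5.412221, -3.141554, 14.990000)
after step 2 (δ=0.47, a=3.9): (4.308943, -5.412251, -2.903603, 15.185000)
after step 3 (δ=-0.35, a=2.5): (3.571094, -5.591243, -3.076821, 15.310000)

(3.5711, -5.5912, -3.0768, 15.3100)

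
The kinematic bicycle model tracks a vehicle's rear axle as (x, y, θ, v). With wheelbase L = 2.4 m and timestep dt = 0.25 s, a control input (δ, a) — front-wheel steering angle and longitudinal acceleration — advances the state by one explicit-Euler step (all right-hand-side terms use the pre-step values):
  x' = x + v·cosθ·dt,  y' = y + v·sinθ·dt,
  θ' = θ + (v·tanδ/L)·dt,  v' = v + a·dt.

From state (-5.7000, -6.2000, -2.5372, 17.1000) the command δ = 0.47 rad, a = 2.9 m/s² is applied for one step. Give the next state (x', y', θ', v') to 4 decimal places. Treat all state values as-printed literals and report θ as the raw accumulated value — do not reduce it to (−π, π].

x' = -5.7000 + 17.1000·cos(-2.5372)·0.25 = -9.2177
y' = -6.2000 + 17.1000·sin(-2.5372)·0.25 = -8.6293
θ' = -2.5372 + (17.1000/2.4)·tan(0.47)·0.25 = -1.6324
v' = 17.1000 + 2.9000·0.25 = 17.8250

(-9.2177, -8.6293, -1.6324, 17.8250)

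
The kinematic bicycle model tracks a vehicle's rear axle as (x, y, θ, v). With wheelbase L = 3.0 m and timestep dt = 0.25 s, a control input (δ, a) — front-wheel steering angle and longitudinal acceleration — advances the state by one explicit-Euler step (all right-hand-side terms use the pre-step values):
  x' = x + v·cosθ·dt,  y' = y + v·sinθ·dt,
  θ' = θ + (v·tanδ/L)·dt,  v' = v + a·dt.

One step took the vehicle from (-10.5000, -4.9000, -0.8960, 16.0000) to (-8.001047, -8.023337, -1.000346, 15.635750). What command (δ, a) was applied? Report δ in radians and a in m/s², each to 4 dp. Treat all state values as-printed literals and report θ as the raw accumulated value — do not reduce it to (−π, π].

δ = -0.0781, a = -1.4570

a = (v'−v)/dt = (-0.364250)/0.25 = -1.4570
Δθ = θ'−θ = -0.104346;  (v·dt/L) = 16.0000·0.25/3.0 = 1.333333
tan δ = Δθ·L/(v·dt) = -0.078259  →  δ = -0.0781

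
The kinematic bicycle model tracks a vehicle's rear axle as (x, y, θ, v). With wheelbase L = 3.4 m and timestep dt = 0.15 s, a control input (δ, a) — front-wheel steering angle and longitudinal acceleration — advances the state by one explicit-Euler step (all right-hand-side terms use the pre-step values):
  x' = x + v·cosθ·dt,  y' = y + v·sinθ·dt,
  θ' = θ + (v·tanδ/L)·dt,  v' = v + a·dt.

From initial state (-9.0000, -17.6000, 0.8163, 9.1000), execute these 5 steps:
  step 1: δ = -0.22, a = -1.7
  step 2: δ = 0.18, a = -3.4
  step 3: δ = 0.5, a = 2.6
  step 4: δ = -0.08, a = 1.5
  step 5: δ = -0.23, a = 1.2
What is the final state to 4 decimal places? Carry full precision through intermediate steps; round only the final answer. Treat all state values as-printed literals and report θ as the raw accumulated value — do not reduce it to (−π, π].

after step 1 (δ=-0.22, a=-1.7): (-8.065082, -16.605438, 0.726523, 8.845000)
after step 2 (δ=0.18, a=-3.4): (-7.073352, -15.724112, 0.797532, 8.335000)
after step 3 (δ=0.5, a=2.6): (-6.200083, -14.829390, 0.998418, 8.725000)
after step 4 (δ=-0.08, a=1.5): (-5.491221, -13.729235, 0.967558, 8.950000)
after step 5 (δ=-0.23, a=1.2): (-4.729605, -12.623682, 0.875106, 9.130000)

(-4.7296, -12.6237, 0.8751, 9.1300)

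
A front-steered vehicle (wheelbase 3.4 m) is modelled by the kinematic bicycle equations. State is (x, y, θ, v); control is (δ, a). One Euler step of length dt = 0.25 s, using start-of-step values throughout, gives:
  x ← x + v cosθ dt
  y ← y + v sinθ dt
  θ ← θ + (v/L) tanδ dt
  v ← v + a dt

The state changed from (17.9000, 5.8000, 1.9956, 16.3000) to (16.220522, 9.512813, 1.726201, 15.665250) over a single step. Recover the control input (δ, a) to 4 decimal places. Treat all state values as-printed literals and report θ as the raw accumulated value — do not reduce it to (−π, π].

a = (v'−v)/dt = (-0.634750)/0.25 = -2.5390
Δθ = θ'−θ = -0.269399;  (v·dt/L) = 16.3000·0.25/3.4 = 1.198529
tan δ = Δθ·L/(v·dt) = -0.224775  →  δ = -0.2211

δ = -0.2211, a = -2.5390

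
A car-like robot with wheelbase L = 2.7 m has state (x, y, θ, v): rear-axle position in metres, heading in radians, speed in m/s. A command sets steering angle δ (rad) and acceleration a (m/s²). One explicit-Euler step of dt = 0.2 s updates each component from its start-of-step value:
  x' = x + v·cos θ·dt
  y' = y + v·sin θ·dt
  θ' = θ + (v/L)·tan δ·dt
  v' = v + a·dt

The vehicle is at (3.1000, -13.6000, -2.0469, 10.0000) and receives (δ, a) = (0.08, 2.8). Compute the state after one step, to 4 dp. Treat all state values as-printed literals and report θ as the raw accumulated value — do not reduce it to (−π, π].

x' = 3.1000 + 10.0000·cos(-2.0469)·0.2 = 2.1834
y' = -13.6000 + 10.0000·sin(-2.0469)·0.2 = -15.3776
θ' = -2.0469 + (10.0000/2.7)·tan(0.08)·0.2 = -1.9875
v' = 10.0000 + 2.8000·0.2 = 10.5600

(2.1834, -15.3776, -1.9875, 10.5600)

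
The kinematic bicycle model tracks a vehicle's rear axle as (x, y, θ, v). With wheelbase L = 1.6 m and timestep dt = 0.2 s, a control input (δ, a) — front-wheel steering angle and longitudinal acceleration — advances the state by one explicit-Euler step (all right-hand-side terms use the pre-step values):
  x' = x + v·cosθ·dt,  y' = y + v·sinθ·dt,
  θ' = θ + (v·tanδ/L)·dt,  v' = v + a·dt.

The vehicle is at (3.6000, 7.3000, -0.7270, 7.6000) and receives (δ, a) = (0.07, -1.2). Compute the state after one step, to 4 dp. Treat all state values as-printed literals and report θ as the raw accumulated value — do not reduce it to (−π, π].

x' = 3.6000 + 7.6000·cos(-0.7270)·0.2 = 4.7357
y' = 7.3000 + 7.6000·sin(-0.7270)·0.2 = 6.2898
θ' = -0.7270 + (7.6000/1.6)·tan(0.07)·0.2 = -0.6604
v' = 7.6000 − 1.2000·0.2 = 7.3600

(4.7357, 6.2898, -0.6604, 7.3600)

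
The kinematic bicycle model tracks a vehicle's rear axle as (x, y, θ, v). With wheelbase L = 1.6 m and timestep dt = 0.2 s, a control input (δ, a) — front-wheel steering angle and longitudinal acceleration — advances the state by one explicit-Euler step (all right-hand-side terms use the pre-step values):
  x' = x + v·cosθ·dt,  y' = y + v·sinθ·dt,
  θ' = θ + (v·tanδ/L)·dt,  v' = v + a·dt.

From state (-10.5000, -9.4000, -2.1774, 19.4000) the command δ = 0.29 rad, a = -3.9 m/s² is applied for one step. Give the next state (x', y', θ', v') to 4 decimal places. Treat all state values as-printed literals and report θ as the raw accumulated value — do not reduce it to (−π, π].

(-12.7119, -12.5878, -1.4537, 18.6200)

x' = -10.5000 + 19.4000·cos(-2.1774)·0.2 = -12.7119
y' = -9.4000 + 19.4000·sin(-2.1774)·0.2 = -12.5878
θ' = -2.1774 + (19.4000/1.6)·tan(0.29)·0.2 = -1.4537
v' = 19.4000 − 3.9000·0.2 = 18.6200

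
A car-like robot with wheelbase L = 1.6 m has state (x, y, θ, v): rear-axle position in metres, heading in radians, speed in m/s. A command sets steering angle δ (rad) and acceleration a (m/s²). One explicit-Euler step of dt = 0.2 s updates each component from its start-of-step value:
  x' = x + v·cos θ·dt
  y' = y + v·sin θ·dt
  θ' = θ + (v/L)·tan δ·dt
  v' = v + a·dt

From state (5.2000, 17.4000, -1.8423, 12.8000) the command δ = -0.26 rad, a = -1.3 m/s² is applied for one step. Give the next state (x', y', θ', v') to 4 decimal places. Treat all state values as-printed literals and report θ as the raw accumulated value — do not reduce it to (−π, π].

(4.5135, 14.9338, -2.2679, 12.5400)

x' = 5.2000 + 12.8000·cos(-1.8423)·0.2 = 4.5135
y' = 17.4000 + 12.8000·sin(-1.8423)·0.2 = 14.9338
θ' = -1.8423 + (12.8000/1.6)·tan(-0.26)·0.2 = -2.2679
v' = 12.8000 − 1.3000·0.2 = 12.5400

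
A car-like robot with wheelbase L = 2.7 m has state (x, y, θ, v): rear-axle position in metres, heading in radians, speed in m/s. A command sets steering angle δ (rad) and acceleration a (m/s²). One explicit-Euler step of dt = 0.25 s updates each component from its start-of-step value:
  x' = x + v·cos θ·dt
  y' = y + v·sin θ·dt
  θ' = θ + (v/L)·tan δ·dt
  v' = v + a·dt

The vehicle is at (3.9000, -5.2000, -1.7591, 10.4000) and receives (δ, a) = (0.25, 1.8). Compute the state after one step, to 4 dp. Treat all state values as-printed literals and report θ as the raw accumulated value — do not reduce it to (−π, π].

x' = 3.9000 + 10.4000·cos(-1.7591)·0.25 = 3.4133
y' = -5.2000 + 10.4000·sin(-1.7591)·0.25 = -7.7540
θ' = -1.7591 + (10.4000/2.7)·tan(0.25)·0.25 = -1.5132
v' = 10.4000 + 1.8000·0.25 = 10.8500

(3.4133, -7.7540, -1.5132, 10.8500)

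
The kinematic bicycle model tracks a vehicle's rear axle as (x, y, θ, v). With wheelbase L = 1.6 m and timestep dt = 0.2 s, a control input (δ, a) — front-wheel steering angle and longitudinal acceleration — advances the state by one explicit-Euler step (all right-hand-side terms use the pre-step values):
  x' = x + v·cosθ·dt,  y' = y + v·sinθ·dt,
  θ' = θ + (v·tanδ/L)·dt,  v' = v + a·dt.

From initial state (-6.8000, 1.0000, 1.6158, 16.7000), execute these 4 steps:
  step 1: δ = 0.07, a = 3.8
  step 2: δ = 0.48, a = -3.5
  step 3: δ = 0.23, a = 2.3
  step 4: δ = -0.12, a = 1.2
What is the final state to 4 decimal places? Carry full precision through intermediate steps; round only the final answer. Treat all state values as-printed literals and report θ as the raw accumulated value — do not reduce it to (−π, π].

after step 1 (δ=0.07, a=3.8): (-6.950262, 4.336618, 1.762164, 17.460000)
after step 2 (δ=0.48, a=-3.5): (-7.614447, 7.764872, 2.898397, 16.760000)
after step 3 (δ=0.23, a=2.3): (-10.867809, 8.572051, 3.388928, 17.220000)
after step 4 (δ=-0.12, a=1.2): (-14.207002, 7.728887, 3.129381, 17.460000)

(-14.2070, 7.7289, 3.1294, 17.4600)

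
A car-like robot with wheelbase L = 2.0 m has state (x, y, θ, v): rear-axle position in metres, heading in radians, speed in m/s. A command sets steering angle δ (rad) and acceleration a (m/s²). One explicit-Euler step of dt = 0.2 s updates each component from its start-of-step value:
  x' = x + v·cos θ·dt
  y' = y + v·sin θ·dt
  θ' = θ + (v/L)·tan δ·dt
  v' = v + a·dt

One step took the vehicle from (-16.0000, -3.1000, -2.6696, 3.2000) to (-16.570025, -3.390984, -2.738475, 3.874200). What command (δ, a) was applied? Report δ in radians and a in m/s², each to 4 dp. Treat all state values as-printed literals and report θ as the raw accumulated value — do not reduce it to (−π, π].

a = (v'−v)/dt = (0.674200)/0.2 = 3.3710
Δθ = θ'−θ = -0.068875;  (v·dt/L) = 3.2000·0.2/2.0 = 0.320000
tan δ = Δθ·L/(v·dt) = -0.215234  →  δ = -0.2120

δ = -0.2120, a = 3.3710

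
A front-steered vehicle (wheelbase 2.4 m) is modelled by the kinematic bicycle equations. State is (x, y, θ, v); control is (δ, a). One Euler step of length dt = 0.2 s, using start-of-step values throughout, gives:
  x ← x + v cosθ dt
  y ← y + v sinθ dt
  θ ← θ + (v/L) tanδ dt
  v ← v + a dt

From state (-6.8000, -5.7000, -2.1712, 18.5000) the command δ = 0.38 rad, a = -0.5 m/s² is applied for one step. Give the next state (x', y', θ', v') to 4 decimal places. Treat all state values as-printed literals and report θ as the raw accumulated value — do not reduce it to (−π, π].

x' = -6.8000 + 18.5000·cos(-2.1712)·0.2 = -8.8904
y' = -5.7000 + 18.5000·sin(-2.1712)·0.2 = -8.7529
θ' = -2.1712 + (18.5000/2.4)·tan(0.38)·0.2 = -1.5554
v' = 18.5000 − 0.5000·0.2 = 18.4000

(-8.8904, -8.7529, -1.5554, 18.4000)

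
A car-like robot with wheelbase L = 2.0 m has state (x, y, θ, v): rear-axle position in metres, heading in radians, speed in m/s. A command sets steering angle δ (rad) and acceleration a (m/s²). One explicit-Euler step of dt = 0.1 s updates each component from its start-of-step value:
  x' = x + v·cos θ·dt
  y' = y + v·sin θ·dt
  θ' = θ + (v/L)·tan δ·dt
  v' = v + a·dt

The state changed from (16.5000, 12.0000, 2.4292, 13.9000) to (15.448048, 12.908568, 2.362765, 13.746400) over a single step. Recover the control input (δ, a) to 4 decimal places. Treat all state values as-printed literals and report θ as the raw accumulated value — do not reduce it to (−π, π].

a = (v'−v)/dt = (-0.153600)/0.1 = -1.5360
Δθ = θ'−θ = -0.066435;  (v·dt/L) = 13.9000·0.1/2.0 = 0.695000
tan δ = Δθ·L/(v·dt) = -0.095590  →  δ = -0.0953

δ = -0.0953, a = -1.5360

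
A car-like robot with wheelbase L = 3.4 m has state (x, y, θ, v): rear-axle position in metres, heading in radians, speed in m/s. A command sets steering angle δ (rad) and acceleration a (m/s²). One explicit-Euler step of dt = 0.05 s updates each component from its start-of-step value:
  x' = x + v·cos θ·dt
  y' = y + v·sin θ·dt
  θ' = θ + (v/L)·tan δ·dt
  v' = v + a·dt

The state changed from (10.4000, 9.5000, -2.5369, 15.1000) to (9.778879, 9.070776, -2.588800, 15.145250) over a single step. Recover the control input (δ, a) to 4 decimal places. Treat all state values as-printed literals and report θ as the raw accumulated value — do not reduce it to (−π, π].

δ = -0.2296, a = 0.9050

a = (v'−v)/dt = (0.045250)/0.05 = 0.9050
Δθ = θ'−θ = -0.051900;  (v·dt/L) = 15.1000·0.05/3.4 = 0.222059
tan δ = Δθ·L/(v·dt) = -0.233722  →  δ = -0.2296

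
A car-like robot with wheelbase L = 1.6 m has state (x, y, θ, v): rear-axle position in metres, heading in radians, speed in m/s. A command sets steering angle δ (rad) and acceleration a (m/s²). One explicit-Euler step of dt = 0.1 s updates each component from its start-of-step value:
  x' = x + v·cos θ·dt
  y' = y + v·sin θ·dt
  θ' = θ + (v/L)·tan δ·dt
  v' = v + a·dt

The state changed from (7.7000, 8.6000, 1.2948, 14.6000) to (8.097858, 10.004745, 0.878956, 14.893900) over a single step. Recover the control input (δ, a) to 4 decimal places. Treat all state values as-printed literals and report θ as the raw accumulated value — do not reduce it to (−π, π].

a = (v'−v)/dt = (0.293900)/0.1 = 2.9390
Δθ = θ'−θ = -0.415844;  (v·dt/L) = 14.6000·0.1/1.6 = 0.912500
tan δ = Δθ·L/(v·dt) = -0.455719  →  δ = -0.4276

δ = -0.4276, a = 2.9390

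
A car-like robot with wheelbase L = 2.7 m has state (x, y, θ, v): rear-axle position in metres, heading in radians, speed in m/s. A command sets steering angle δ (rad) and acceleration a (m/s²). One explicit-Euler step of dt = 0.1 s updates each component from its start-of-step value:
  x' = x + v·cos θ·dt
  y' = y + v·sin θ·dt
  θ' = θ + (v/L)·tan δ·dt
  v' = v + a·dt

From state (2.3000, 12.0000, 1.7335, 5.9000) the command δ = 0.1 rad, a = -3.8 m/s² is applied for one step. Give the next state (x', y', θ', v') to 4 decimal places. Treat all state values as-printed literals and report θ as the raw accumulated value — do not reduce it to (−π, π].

x' = 2.3000 + 5.9000·cos(1.7335)·0.1 = 2.2044
y' = 12.0000 + 5.9000·sin(1.7335)·0.1 = 12.5822
θ' = 1.7335 + (5.9000/2.7)·tan(0.1)·0.1 = 1.7554
v' = 5.9000 − 3.8000·0.1 = 5.5200

(2.2044, 12.5822, 1.7554, 5.5200)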